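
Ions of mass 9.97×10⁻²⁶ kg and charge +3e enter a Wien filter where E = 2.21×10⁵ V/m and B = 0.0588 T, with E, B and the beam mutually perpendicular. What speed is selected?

v = 3.76×10⁶ m/s

For undeflected motion the electric and magnetic forces balance: qE = qvB.
v = E/B = 2.21×10⁵/0.0588 = 3.76×10⁶ m/s.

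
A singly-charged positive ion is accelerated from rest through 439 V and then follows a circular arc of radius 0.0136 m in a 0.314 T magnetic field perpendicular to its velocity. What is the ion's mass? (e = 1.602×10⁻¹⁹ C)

m ≈ 3.33×10⁻²⁷ kg

Combine |q|V = ½mv² and r = mv/(|q|B): eliminate v to get m = qB²r²/(2V).
m = (1.602×10⁻¹⁹)(0.314)²(0.0136)²/(2·439) ≈ 3.33×10⁻²⁷ kg.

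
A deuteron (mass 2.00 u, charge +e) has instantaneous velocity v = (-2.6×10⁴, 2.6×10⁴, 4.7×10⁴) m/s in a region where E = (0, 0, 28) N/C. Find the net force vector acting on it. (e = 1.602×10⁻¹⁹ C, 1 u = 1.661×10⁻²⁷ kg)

Only an electric field acts, so F = qE = (1.602×10⁻¹⁹ C)·(0, 0, 28.0) = (0, 0, 4.49×10⁻¹⁸) N.

F ≈ (0, 0, 4.49×10⁻¹⁸) N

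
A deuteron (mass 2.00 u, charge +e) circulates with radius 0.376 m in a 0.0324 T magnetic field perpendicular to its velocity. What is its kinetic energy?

KE ≈ 3580 eV

v = |q|Br/m, then KE = ½mv² = (qBr)²/(2m).
v = (1.602×10⁻¹⁹)(0.0324)(0.376)/3.322×10⁻²⁷ ≈ 5.875×10⁵ m/s.
KE = ½(3.322×10⁻²⁷)(5.875×10⁵)² ≈ 5.73×10⁻¹⁶ J = 3580 eV.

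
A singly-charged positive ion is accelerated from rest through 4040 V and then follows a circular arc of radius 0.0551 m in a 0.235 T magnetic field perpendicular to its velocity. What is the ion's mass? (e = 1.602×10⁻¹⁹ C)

m ≈ 3.32×10⁻²⁷ kg

Combine |q|V = ½mv² and r = mv/(|q|B): eliminate v to get m = qB²r²/(2V).
m = (1.602×10⁻¹⁹)(0.235)²(0.0551)²/(2·4040) ≈ 3.32×10⁻²⁷ kg.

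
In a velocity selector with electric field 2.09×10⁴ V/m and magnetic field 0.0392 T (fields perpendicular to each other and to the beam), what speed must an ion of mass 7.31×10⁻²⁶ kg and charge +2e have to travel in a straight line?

v = 5.33×10⁵ m/s

Straight-line motion ⇒ electric and magnetic forces cancel, so E = vB.
v = E/B = 2.09×10⁴/0.0392 = 5.33×10⁵ m/s.
The result is independent of the particle's charge and mass.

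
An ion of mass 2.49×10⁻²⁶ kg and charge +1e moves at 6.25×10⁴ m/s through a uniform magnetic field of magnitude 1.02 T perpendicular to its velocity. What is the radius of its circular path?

The magnetic force provides the centripetal force: |q|vB = mv²/r.
r = mv/(|q|B) = (2.49×10⁻²⁶)(6.25×10⁴)/((1.602×10⁻¹⁹)(1.02)) ≈ 9.52×10⁻³ m.

r ≈ 9.52×10⁻³ m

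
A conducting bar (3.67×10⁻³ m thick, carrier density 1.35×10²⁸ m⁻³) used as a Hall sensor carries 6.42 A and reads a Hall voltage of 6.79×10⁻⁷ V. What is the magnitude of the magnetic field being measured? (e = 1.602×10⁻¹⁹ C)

From V_H = IB/(n e t), B = V_H n e t / I.
B = (6.79×10⁻⁷)(1.35×10²⁸)(1.602×10⁻¹⁹)(3.67×10⁻³)/6.42 ≈ 0.839 T.

B ≈ 0.839 T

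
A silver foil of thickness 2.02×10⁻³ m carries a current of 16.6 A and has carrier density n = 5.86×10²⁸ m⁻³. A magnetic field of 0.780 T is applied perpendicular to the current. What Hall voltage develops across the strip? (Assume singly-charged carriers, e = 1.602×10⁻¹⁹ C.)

V_H = IB/(n e t).
V_H = (16.6)(0.780)/((5.86×10²⁸)(1.602×10⁻¹⁹)(2.02×10⁻³)) ≈ 6.83×10⁻⁷ V.

V_H ≈ 6.83×10⁻⁷ V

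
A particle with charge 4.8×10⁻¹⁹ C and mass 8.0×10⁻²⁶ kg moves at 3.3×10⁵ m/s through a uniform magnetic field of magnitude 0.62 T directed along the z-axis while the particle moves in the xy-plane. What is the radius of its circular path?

The magnetic force provides the centripetal force: |q|vB = mv²/r.
r = mv/(|q|B) = (8.0×10⁻²⁶)(3.3×10⁵)/((4.8×10⁻¹⁹)(0.62)) ≈ 0.089 m.

r ≈ 0.089 m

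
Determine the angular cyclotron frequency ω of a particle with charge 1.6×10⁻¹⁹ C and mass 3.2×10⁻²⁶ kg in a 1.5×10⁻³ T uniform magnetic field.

ω = |q|B/m.
ω = (1.6×10⁻¹⁹)(1.5×10⁻³)/3.2×10⁻²⁶ ≈ 7500 rad/s.

ω ≈ 7500 rad/s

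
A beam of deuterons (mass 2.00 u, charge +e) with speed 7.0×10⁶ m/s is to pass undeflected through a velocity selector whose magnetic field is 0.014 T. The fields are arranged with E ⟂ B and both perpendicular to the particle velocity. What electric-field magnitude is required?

For straight-line motion qE = qvB, so E = vB.
E = 7.0×10⁶ × 0.014 = 9.8×10⁴ V/m.

E = 9.8×10⁴ V/m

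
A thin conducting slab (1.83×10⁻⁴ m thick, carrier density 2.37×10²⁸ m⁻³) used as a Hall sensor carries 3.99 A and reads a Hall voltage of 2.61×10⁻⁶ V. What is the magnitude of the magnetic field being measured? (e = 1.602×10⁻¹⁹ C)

From V_H = IB/(n e t), B = V_H n e t / I.
B = (2.61×10⁻⁶)(2.37×10²⁸)(1.602×10⁻¹⁹)(1.83×10⁻⁴)/3.99 ≈ 0.454 T.

B ≈ 0.454 T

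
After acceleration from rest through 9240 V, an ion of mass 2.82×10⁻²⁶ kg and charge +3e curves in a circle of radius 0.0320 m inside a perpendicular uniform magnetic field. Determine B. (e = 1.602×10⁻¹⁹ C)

B ≈ 1.03 T

v = √(2|q|V/m) = √(2·4.806×10⁻¹⁹·9240/2.82×10⁻²⁶) ≈ 5.612×10⁵ m/s.
B = mv/(|q|r) = (2.82×10⁻²⁶)(5.612×10⁵)/((4.806×10⁻¹⁹)(0.0320)) ≈ 1.03 T.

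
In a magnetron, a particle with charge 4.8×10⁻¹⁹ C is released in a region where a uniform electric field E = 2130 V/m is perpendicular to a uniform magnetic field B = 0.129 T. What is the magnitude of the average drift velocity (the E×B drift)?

The steady drift has the magnetic force balancing the electric force, so v_d = E/B.
v_d = 2130/0.129 = 1.65×10⁴ m/s.

v_d ≈ 1.65×10⁴ m/s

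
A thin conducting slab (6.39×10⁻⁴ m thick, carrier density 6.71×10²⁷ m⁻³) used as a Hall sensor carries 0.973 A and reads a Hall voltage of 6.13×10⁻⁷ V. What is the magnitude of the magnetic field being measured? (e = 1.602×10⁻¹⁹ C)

B ≈ 0.433 T

From V_H = IB/(n e t), B = V_H n e t / I.
B = (6.13×10⁻⁷)(6.71×10²⁷)(1.602×10⁻¹⁹)(6.39×10⁻⁴)/0.973 ≈ 0.433 T.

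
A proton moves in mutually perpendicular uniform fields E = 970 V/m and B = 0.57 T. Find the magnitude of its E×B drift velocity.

The E×B drift speed is v_d = E/B.
v_d = 970/0.57 = 1700 m/s.

v_d ≈ 1700 m/s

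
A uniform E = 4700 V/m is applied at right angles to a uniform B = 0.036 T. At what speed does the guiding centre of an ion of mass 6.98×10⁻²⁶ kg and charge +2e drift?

v_d ≈ 1.3×10⁵ m/s

The E×B drift speed is v_d = E/B.
v_d = 4700/0.036 = 1.3×10⁵ m/s.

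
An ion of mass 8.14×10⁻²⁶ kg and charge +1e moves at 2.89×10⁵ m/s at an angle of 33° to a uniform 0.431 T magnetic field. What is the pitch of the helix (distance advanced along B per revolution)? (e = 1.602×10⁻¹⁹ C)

p ≈ 1.80 m

v∥ = v cosθ = 2.89×10⁵·cos33° ≈ 2.424×10⁵ m/s.
T = 2πm/(|q|B) = 2π(8.14×10⁻²⁶)/((1.602×10⁻¹⁹)(0.431)) ≈ 7.407×10⁻⁶ s.
pitch = v∥ T = (2.424×10⁵)(7.407×10⁻⁶) ≈ 1.80 m.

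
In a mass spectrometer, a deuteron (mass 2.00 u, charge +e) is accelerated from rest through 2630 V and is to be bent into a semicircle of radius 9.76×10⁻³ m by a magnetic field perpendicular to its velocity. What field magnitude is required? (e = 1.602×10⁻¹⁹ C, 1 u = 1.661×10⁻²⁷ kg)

v = √(2|q|V/m) = √(2·1.602×10⁻¹⁹·2630/3.322×10⁻²⁷) ≈ 5.036×10⁵ m/s.
B = mv/(|q|r) = (3.322×10⁻²⁷)(5.036×10⁵)/((1.602×10⁻¹⁹)(9.76×10⁻³)) ≈ 1.07 T.

B ≈ 1.07 T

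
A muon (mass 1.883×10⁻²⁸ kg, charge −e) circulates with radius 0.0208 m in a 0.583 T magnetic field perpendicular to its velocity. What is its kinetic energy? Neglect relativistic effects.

KE ≈ 1.00×10⁻¹⁴ J

v = |q|Br/m, then KE = ½mv² = (qBr)²/(2m).
v = (1.602×10⁻¹⁹)(0.583)(0.0208)/1.883×10⁻²⁸ ≈ 1.032×10⁷ m/s.
KE = ½(1.883×10⁻²⁸)(1.032×10⁷)² ≈ 1.00×10⁻¹⁴ J.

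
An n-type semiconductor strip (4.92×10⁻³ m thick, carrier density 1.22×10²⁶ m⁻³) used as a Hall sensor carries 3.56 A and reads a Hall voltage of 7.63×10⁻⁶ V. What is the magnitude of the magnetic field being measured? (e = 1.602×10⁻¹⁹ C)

From V_H = IB/(n e t), B = V_H n e t / I.
B = (7.63×10⁻⁶)(1.22×10²⁶)(1.602×10⁻¹⁹)(4.92×10⁻³)/3.56 ≈ 0.206 T.

B ≈ 0.206 T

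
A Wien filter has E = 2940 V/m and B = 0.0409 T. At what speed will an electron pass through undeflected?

For undeflected motion the electric and magnetic forces balance: qE = qvB.
v = E/B = 2940/0.0409 = 7.19×10⁴ m/s.

v = 7.19×10⁴ m/s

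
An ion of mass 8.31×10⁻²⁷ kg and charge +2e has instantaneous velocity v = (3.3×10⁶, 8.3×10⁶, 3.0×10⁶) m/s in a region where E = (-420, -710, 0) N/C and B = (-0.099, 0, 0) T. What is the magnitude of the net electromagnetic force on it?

|F| ≈ 2.80×10⁻¹³ N

v×B = (0, -2.97×10⁵, 8.22×10⁵) N/C.
E + v×B = (-420, -2.98×10⁵, 8.22×10⁵) N/C.
F = q(E + v×B) = (3.204×10⁻¹⁹ C)·(-420, -2.98×10⁵, 8.22×10⁵) = (-1.35×10⁻¹⁶, -9.54×10⁻¹⁴, 2.63×10⁻¹³) N.
|F| = 2.80×10⁻¹³ N.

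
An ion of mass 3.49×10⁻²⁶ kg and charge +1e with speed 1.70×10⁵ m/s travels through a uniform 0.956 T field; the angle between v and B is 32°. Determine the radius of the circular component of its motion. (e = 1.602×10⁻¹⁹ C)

r ≈ 0.0205 m

v⊥ = v sinθ = 1.70×10⁵·sin32° ≈ 9.009×10⁴ m/s.
r = m v⊥/(|q|B) = (3.49×10⁻²⁶)(9.009×10⁴)/((1.602×10⁻¹⁹)(0.956)) ≈ 0.0205 m.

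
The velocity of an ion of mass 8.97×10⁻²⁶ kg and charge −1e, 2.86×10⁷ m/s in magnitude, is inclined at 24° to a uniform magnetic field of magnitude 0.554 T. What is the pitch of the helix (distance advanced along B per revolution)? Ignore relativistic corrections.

p ≈ 166 m

v∥ = v cosθ = 2.86×10⁷·cos24° ≈ 2.613×10⁷ m/s.
T = 2πm/(|q|B) = 2π(8.97×10⁻²⁶)/((1.602×10⁻¹⁹)(0.554)) ≈ 6.350×10⁻⁶ s.
pitch = v∥ T = (2.613×10⁷)(6.350×10⁻⁶) ≈ 166 m.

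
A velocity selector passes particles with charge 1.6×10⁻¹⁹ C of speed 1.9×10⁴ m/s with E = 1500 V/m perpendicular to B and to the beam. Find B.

Balance of forces in the selector: qE = qvB ⇒ B = E/v.
B = 1500/1.9×10⁴ = 0.079 T.

B = 0.079 T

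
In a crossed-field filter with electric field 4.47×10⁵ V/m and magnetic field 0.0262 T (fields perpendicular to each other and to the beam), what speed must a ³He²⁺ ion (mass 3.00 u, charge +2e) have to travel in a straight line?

v = 1.71×10⁷ m/s

Zero net Lorentz force requires |qE| = |q v×B|, i.e. E = vB.
v = E/B = 4.47×10⁵/0.0262 = 1.71×10⁷ m/s.
The result is independent of the particle's charge and mass.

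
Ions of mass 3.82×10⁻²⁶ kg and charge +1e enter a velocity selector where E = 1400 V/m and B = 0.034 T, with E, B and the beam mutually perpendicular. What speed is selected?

Zero net Lorentz force requires |qE| = |q v×B|, i.e. E = vB.
v = E/B = 1400/0.034 = 4.1×10⁴ m/s.

v = 4.1×10⁴ m/s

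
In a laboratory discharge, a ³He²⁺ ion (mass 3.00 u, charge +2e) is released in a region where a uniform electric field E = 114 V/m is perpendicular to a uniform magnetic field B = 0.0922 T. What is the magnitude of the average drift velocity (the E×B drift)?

v_d ≈ 1240 m/s

The steady drift has the magnetic force balancing the electric force, so v_d = E/B.
v_d = 114/0.0922 = 1240 m/s.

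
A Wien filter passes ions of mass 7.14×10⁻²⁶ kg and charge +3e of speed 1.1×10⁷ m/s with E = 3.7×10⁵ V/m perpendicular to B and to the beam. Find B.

B = 0.034 T

Balance of forces in the selector: qE = qvB ⇒ B = E/v.
B = 3.7×10⁵/1.1×10⁷ = 0.034 T.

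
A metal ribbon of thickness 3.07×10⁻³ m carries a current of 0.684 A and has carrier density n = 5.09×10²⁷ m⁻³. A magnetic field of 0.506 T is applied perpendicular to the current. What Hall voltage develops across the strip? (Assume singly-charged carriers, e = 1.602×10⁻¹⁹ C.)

V_H = IB/(n e t).
V_H = (0.684)(0.506)/((5.09×10²⁷)(1.602×10⁻¹⁹)(3.07×10⁻³)) ≈ 1.38×10⁻⁷ V.

V_H ≈ 1.38×10⁻⁷ V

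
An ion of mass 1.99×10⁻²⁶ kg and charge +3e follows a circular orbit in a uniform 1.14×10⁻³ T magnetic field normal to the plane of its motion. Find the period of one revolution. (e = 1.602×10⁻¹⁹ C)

The cyclotron period depends only on m, q, B: T = 2πm/(|q|B).
T = 2π(1.99×10⁻²⁶)/((4.806×10⁻¹⁹)(1.14×10⁻³)) ≈ 2.28×10⁻⁴ s.

T ≈ 2.28×10⁻⁴ s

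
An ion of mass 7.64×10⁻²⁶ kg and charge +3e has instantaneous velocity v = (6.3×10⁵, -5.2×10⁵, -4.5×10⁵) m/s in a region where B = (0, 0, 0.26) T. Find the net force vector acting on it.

F ≈ (-6.50×10⁻¹⁴, -7.87×10⁻¹⁴, 0) N

v×B = (-1.35×10⁵, -1.64×10⁵, 0) N/C.
F = q v×B = (4.806×10⁻¹⁹ C)·(-1.35×10⁵, -1.64×10⁵, 0) = (-6.50×10⁻¹⁴, -7.87×10⁻¹⁴, 0) N.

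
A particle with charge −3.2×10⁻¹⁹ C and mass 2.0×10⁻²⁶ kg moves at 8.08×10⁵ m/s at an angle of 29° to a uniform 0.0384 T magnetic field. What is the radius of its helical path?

v⊥ = v sinθ = 8.08×10⁵·sin29° ≈ 3.917×10⁵ m/s.
r = m v⊥/(|q|B) = (2.0×10⁻²⁶)(3.917×10⁵)/((3.2×10⁻¹⁹)(0.0384)) ≈ 0.638 m.

r ≈ 0.638 m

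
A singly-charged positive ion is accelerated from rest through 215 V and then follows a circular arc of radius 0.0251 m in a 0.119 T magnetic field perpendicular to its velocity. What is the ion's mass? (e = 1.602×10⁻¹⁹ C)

m ≈ 3.32×10⁻²⁷ kg

Combine |q|V = ½mv² and r = mv/(|q|B): eliminate v to get m = qB²r²/(2V).
m = (1.602×10⁻¹⁹)(0.119)²(0.0251)²/(2·215) ≈ 3.32×10⁻²⁷ kg.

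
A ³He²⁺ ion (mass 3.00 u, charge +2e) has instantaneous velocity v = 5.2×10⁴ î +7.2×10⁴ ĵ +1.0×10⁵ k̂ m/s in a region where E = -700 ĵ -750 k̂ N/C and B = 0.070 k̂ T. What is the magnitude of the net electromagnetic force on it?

|F| ≈ 2.14×10⁻¹⁵ N

v×B = (5040, -3640, 0) N/C.
E + v×B = (5040, -4340, -750) N/C.
F = q(E + v×B) = (3.204×10⁻¹⁹ C)·(5040, -4340, -750) = (1.61×10⁻¹⁵, -1.39×10⁻¹⁵, -2.40×10⁻¹⁶) N.
|F| = 2.14×10⁻¹⁵ N.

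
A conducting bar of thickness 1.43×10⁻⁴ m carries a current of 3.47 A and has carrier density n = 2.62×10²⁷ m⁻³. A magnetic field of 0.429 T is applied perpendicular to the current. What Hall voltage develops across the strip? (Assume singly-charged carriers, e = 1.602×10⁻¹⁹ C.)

V_H ≈ 2.48×10⁻⁵ V

V_H = IB/(n e t).
V_H = (3.47)(0.429)/((2.62×10²⁷)(1.602×10⁻¹⁹)(1.43×10⁻⁴)) ≈ 2.48×10⁻⁵ V.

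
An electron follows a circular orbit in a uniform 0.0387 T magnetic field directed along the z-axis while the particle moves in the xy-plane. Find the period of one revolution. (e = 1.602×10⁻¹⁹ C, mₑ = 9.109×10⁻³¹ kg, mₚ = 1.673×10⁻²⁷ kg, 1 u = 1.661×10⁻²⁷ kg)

The cyclotron period depends only on m, q, B: T = 2πm/(|q|B).
T = 2π(9.109×10⁻³¹)/((1.602×10⁻¹⁹)(0.0387)) ≈ 9.23×10⁻¹⁰ s.

T ≈ 9.23×10⁻¹⁰ s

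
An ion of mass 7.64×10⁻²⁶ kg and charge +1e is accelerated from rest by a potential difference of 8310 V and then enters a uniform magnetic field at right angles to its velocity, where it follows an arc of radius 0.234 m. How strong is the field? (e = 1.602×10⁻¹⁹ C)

v = √(2|q|V/m) = √(2·1.602×10⁻¹⁹·8310/7.64×10⁻²⁶) ≈ 1.867×10⁵ m/s.
B = mv/(|q|r) = (7.64×10⁻²⁶)(1.867×10⁵)/((1.602×10⁻¹⁹)(0.234)) ≈ 0.380 T.

B ≈ 0.380 T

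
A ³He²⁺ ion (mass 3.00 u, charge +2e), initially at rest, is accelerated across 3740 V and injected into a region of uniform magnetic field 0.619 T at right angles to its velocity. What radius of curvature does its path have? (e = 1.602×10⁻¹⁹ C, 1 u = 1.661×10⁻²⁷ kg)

Acceleration: |q|V = ½mv² ⇒ v = √(2|q|V/m) = √(2·3.204×10⁻¹⁹·3740/4.983×10⁻²⁷) ≈ 6.935×10⁵ m/s.
In the field: r = mv/(|q|B) = (4.983×10⁻²⁷)(6.935×10⁵)/((3.204×10⁻¹⁹)(0.619)) ≈ 0.0174 m.

r ≈ 0.0174 m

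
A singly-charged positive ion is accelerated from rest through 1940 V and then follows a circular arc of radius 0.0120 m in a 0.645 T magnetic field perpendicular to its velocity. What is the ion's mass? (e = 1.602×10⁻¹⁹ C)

m ≈ 2.47×10⁻²⁷ kg

Combine |q|V = ½mv² and r = mv/(|q|B): eliminate v to get m = qB²r²/(2V).
m = (1.602×10⁻¹⁹)(0.645)²(0.0120)²/(2·1940) ≈ 2.47×10⁻²⁷ kg.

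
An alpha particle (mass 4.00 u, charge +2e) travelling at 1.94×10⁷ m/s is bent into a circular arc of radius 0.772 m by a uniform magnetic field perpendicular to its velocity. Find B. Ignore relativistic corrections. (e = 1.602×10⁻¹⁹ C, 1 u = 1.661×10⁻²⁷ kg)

From |q|vB = mv²/r, B = mv/(|q|r).
B = (6.644×10⁻²⁷)(1.94×10⁷)/((3.204×10⁻¹⁹)(0.772)) ≈ 0.521 T.

B ≈ 0.521 T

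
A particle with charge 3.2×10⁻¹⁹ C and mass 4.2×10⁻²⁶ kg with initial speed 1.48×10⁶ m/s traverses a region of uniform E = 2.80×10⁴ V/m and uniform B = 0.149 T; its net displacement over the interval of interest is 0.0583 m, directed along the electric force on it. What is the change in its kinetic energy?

The magnetic force is always ⟂ v and does no work; only the electric force changes KE.
ΔKE = F_E · d = |q|E d = (3.2×10⁻¹⁹)(2.80×10⁴)(0.0583) ≈ 5.22×10⁻¹⁶ J.

ΔKE ≈ 5.22×10⁻¹⁶ J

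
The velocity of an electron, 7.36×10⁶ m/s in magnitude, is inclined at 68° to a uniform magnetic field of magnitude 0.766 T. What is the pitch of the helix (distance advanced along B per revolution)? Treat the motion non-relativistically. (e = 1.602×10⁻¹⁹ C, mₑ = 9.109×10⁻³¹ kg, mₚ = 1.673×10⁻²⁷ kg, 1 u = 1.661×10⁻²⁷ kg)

v∥ = v cosθ = 7.36×10⁶·cos68° ≈ 2.757×10⁶ m/s.
T = 2πm/(|q|B) = 2π(9.109×10⁻³¹)/((1.602×10⁻¹⁹)(0.766)) ≈ 4.664×10⁻¹¹ s.
pitch = v∥ T = (2.757×10⁶)(4.664×10⁻¹¹) ≈ 1.29×10⁻⁴ m.

p ≈ 1.29×10⁻⁴ m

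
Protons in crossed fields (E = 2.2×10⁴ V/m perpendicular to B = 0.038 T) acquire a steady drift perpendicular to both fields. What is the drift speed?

In crossed fields the guiding centre drifts at v_d = |E×B|/B² = E/B, independent of charge and mass.
v_d = 2.2×10⁴/0.038 = 5.8×10⁵ m/s.

v_d ≈ 5.8×10⁵ m/s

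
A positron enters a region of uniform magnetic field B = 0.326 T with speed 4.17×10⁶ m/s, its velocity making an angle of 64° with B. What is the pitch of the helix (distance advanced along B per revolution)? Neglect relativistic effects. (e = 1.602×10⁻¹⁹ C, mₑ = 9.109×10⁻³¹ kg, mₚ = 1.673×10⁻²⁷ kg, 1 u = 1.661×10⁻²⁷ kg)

v∥ = v cosθ = 4.17×10⁶·cos64° ≈ 1.828×10⁶ m/s.
T = 2πm/(|q|B) = 2π(9.109×10⁻³¹)/((1.602×10⁻¹⁹)(0.326)) ≈ 1.096×10⁻¹⁰ s.
pitch = v∥ T = (1.828×10⁶)(1.096×10⁻¹⁰) ≈ 2.00×10⁻⁴ m.

p ≈ 2.00×10⁻⁴ m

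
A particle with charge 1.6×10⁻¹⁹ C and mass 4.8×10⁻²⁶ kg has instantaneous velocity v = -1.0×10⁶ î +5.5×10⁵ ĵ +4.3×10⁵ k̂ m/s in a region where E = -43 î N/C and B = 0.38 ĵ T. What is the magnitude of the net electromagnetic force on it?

v×B = (-1.63×10⁵, 0, -3.80×10⁵) N/C.
E + v×B = (-1.63×10⁵, 0, -3.80×10⁵) N/C.
F = q(E + v×B) = (1.6×10⁻¹⁹ C)·(-1.63×10⁵, 0, -3.80×10⁵) = (-2.62×10⁻¹⁴, 0, -6.08×10⁻¹⁴) N.
|F| = 6.62×10⁻¹⁴ N.

|F| ≈ 6.62×10⁻¹⁴ N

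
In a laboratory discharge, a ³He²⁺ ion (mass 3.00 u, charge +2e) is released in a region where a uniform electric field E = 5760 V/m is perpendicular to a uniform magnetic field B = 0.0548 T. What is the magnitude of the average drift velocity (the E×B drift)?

The E×B drift speed is v_d = E/B.
v_d = 5760/0.0548 = 1.05×10⁵ m/s.

v_d ≈ 1.05×10⁵ m/s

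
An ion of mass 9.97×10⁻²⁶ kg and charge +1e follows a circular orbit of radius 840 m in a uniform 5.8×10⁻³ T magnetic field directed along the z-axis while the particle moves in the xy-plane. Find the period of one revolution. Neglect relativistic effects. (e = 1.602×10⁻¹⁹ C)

T ≈ 6.7×10⁻⁴ s

The cyclotron period depends only on m, q, B: T = 2πm/(|q|B).
T = 2π(9.97×10⁻²⁶)/((1.602×10⁻¹⁹)(5.8×10⁻³)) ≈ 6.7×10⁻⁴ s.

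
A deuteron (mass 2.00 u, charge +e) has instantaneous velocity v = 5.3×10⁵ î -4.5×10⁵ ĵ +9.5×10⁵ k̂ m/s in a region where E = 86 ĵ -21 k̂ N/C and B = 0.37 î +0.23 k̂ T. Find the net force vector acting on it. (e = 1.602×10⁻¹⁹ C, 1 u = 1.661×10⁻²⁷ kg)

v×B = (-1.04×10⁵, 2.30×10⁵, 1.66×10⁵) N/C.
E + v×B = (-1.04×10⁵, 2.30×10⁵, 1.66×10⁵) N/C.
F = q(E + v×B) = (1.602×10⁻¹⁹ C)·(-1.04×10⁵, 2.30×10⁵, 1.66×10⁵) = (-1.66×10⁻¹⁴, 3.68×10⁻¹⁴, 2.67×10⁻¹⁴) N.

F ≈ (-1.66×10⁻¹⁴, 3.68×10⁻¹⁴, 2.67×10⁻¹⁴) N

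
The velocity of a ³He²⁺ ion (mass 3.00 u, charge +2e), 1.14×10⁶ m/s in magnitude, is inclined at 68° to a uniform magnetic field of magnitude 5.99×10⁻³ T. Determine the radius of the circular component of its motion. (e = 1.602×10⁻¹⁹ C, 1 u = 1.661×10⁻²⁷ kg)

r ≈ 2.74 m

v⊥ = v sinθ = 1.14×10⁶·sin68° ≈ 1.057×10⁶ m/s.
r = m v⊥/(|q|B) = (4.983×10⁻²⁷)(1.057×10⁶)/((3.204×10⁻¹⁹)(5.99×10⁻³)) ≈ 2.74 m.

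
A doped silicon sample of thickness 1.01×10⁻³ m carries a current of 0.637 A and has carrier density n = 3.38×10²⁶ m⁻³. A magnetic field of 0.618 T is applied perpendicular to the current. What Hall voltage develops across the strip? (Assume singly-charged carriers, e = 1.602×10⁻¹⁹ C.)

V_H = IB/(n e t).
V_H = (0.637)(0.618)/((3.38×10²⁶)(1.602×10⁻¹⁹)(1.01×10⁻³)) ≈ 7.20×10⁻⁶ V.

V_H ≈ 7.20×10⁻⁶ V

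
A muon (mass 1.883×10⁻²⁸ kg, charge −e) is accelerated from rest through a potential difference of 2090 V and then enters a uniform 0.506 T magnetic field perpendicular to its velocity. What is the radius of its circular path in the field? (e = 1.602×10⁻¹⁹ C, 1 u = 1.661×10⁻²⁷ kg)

r ≈ 4.38×10⁻³ m

Acceleration: |q|V = ½mv² ⇒ v = √(2|q|V/m) = √(2·1.602×10⁻¹⁹·2090/1.883×10⁻²⁸) ≈ 1.886×10⁶ m/s.
In the field: r = mv/(|q|B) = (1.883×10⁻²⁸)(1.886×10⁶)/((1.602×10⁻¹⁹)(0.506)) ≈ 4.38×10⁻³ m.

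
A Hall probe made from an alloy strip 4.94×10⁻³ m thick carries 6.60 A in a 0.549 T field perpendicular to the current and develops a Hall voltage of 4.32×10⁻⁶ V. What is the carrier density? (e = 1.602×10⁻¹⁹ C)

n ≈ 1.06×10²⁷ m⁻³

From V_H = IB/(n e t), n = IB/(V_H e t).
n = (6.60)(0.549)/((4.32×10⁻⁶)(1.602×10⁻¹⁹)(4.94×10⁻³)) ≈ 1.06×10²⁷ m⁻³.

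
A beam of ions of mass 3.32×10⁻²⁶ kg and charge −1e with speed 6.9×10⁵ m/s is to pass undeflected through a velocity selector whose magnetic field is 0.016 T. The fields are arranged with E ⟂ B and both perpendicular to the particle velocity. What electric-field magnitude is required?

E = 1.1×10⁴ V/m

For straight-line motion qE = qvB, so E = vB.
E = 6.9×10⁵ × 0.016 = 1.1×10⁴ V/m.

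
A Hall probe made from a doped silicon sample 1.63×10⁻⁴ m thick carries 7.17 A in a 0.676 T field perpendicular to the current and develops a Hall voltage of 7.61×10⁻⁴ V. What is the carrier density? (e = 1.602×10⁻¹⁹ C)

From V_H = IB/(n e t), n = IB/(V_H e t).
n = (7.17)(0.676)/((7.61×10⁻⁴)(1.602×10⁻¹⁹)(1.63×10⁻⁴)) ≈ 2.44×10²⁶ m⁻³.

n ≈ 2.44×10²⁶ m⁻³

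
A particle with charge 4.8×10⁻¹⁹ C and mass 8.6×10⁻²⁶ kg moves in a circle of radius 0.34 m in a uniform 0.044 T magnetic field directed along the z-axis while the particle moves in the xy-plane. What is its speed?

From |q|vB = mv²/r, v = |q|Br/m.
v = (4.8×10⁻¹⁹)(0.044)(0.34)/8.6×10⁻²⁶ ≈ 8.3×10⁴ m/s.

v ≈ 8.3×10⁴ m/s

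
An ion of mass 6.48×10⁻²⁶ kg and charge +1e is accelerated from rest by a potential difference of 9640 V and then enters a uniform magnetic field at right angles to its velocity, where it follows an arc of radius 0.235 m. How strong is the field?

B ≈ 0.376 T

v = √(2|q|V/m) = √(2·1.602×10⁻¹⁹·9640/6.48×10⁻²⁶) ≈ 2.183×10⁵ m/s.
B = mv/(|q|r) = (6.48×10⁻²⁶)(2.183×10⁵)/((1.602×10⁻¹⁹)(0.235)) ≈ 0.376 T.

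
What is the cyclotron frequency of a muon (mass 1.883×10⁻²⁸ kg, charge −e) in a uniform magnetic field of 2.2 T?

f ≈ 3.0×10⁸ Hz

f = |q|B/(2πm).
f = (1.602×10⁻¹⁹)(2.2)/(2π·1.883×10⁻²⁸) ≈ 3.0×10⁸ Hz.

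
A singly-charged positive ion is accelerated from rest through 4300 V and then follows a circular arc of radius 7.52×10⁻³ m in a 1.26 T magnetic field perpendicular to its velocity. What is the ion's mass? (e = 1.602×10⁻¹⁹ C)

Combine |q|V = ½mv² and r = mv/(|q|B): eliminate v to get m = qB²r²/(2V).
m = (1.602×10⁻¹⁹)(1.26)²(7.52×10⁻³)²/(2·4300) ≈ 1.67×10⁻²⁷ kg.

m ≈ 1.67×10⁻²⁷ kg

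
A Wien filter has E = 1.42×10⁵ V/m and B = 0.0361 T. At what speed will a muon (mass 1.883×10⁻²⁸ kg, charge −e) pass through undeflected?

For undeflected motion the electric and magnetic forces balance: qE = qvB.
v = E/B = 1.42×10⁵/0.0361 = 3.93×10⁶ m/s.
The result is independent of the particle's charge and mass.

v = 3.93×10⁶ m/s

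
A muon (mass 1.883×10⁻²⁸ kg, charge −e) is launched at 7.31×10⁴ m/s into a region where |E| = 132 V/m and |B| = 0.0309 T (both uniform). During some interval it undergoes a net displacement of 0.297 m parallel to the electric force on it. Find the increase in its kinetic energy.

ΔKE ≈ 6.28×10⁻¹⁸ J

The magnetic force is always ⟂ v and does no work; only the electric force changes KE.
ΔKE = F_E · d = |q|E d = (1.602×10⁻¹⁹)(132)(0.297) ≈ 6.28×10⁻¹⁸ J.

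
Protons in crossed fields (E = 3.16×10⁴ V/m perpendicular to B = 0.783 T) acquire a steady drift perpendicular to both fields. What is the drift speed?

v_d ≈ 4.04×10⁴ m/s

The steady drift has the magnetic force balancing the electric force, so v_d = E/B.
v_d = 3.16×10⁴/0.783 = 4.04×10⁴ m/s.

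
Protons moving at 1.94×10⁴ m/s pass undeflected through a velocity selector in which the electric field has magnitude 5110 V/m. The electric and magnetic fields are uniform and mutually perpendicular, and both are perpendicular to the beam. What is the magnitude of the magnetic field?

B = 0.263 T

Balance of forces in the selector: qE = qvB ⇒ B = E/v.
B = 5110/1.94×10⁴ = 0.263 T.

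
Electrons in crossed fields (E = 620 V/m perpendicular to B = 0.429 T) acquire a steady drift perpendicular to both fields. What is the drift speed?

v_d ≈ 1450 m/s

The steady drift has the magnetic force balancing the electric force, so v_d = E/B.
v_d = 620/0.429 = 1450 m/s.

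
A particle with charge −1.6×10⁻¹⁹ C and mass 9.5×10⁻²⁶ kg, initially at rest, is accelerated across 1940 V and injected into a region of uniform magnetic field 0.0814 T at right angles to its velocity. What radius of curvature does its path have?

Acceleration: |q|V = ½mv² ⇒ v = √(2|q|V/m) = √(2·1.6×10⁻¹⁹·1940/9.5×10⁻²⁶) ≈ 8.084×10⁴ m/s.
In the field: r = mv/(|q|B) = (9.5×10⁻²⁶)(8.084×10⁴)/((1.6×10⁻¹⁹)(0.0814)) ≈ 0.590 m.

r ≈ 0.590 m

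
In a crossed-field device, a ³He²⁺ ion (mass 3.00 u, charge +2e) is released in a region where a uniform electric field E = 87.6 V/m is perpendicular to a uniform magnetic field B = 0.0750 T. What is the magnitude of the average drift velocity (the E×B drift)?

In crossed fields the guiding centre drifts at v_d = |E×B|/B² = E/B, independent of charge and mass.
v_d = 87.6/0.0750 = 1170 m/s.

v_d ≈ 1170 m/s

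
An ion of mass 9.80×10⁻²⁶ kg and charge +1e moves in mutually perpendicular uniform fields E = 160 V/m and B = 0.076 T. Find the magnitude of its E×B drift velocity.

v_d ≈ 2100 m/s

The steady drift has the magnetic force balancing the electric force, so v_d = E/B.
v_d = 160/0.076 = 2100 m/s.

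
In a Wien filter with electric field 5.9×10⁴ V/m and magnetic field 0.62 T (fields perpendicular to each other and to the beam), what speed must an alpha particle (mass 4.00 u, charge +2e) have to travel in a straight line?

v = 9.5×10⁴ m/s

For undeflected motion the electric and magnetic forces balance: qE = qvB.
v = E/B = 5.9×10⁴/0.62 = 9.5×10⁴ m/s.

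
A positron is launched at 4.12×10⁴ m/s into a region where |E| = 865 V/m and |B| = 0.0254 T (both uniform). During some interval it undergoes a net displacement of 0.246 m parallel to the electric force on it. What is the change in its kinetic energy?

The magnetic force is always ⟂ v and does no work; only the electric force changes KE.
ΔKE = F_E · d = |q|E d = (1.602×10⁻¹⁹)(865)(0.246) ≈ 3.41×10⁻¹⁷ J.

ΔKE ≈ 3.41×10⁻¹⁷ J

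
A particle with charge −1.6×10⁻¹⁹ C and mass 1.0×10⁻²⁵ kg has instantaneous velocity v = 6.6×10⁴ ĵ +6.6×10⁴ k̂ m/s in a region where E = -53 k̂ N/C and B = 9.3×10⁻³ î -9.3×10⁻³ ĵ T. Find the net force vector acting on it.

v×B = (614, 614, -614) N/C.
E + v×B = (614, 614, -667) N/C.
F = q(E + v×B) = (−1.6×10⁻¹⁹ C)·(614, 614, -667) = (-9.82×10⁻¹⁷, -9.82×10⁻¹⁷, 1.07×10⁻¹⁶) N.

F ≈ (-9.82×10⁻¹⁷, -9.82×10⁻¹⁷, 1.07×10⁻¹⁶) N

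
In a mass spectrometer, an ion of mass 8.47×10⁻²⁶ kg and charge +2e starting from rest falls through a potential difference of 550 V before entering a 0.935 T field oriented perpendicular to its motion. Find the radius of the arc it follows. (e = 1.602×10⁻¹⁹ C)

Acceleration: |q|V = ½mv² ⇒ v = √(2|q|V/m) = √(2·3.204×10⁻¹⁹·550/8.47×10⁻²⁶) ≈ 6.451×10⁴ m/s.
In the field: r = mv/(|q|B) = (8.47×10⁻²⁶)(6.451×10⁴)/((3.204×10⁻¹⁹)(0.935)) ≈ 0.0182 m.

r ≈ 0.0182 m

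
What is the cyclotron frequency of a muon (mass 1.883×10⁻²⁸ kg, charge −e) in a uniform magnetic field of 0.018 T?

f ≈ 2.4×10⁶ Hz

f = |q|B/(2πm).
f = (1.602×10⁻¹⁹)(0.018)/(2π·1.883×10⁻²⁸) ≈ 2.4×10⁶ Hz.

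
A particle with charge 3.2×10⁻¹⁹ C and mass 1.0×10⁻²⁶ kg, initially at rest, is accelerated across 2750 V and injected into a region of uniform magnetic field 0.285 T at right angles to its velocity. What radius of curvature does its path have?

r ≈ 0.0460 m

Acceleration: |q|V = ½mv² ⇒ v = √(2|q|V/m) = √(2·3.2×10⁻¹⁹·2750/1.0×10⁻²⁶) ≈ 4.195×10⁵ m/s.
In the field: r = mv/(|q|B) = (1.0×10⁻²⁶)(4.195×10⁵)/((3.2×10⁻¹⁹)(0.285)) ≈ 0.0460 m.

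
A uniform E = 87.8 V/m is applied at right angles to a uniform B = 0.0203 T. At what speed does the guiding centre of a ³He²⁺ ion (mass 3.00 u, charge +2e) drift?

The steady drift has the magnetic force balancing the electric force, so v_d = E/B.
v_d = 87.8/0.0203 = 4330 m/s.

v_d ≈ 4330 m/s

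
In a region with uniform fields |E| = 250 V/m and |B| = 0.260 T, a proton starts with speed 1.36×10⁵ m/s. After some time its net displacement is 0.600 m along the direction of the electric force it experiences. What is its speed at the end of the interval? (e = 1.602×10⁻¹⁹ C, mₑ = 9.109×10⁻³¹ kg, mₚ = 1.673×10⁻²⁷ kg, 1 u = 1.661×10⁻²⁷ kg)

v_f ≈ 2.17×10⁵ m/s

B does no work; ΔKE = |q|E d.
½mv_f² = ½mv₀² + |q|Ed = ½(1.673×10⁻²⁷)(1.36×10⁵)² + (1.602×10⁻¹⁹)(250)(0.600) ≈ 1.547×10⁻¹⁷ J + 2.403×10⁻¹⁷ J ≈ 3.950×10⁻¹⁷ J.
v_f = √(2·3.950×10⁻¹⁷/1.673×10⁻²⁷) ≈ 2.17×10⁵ m/s.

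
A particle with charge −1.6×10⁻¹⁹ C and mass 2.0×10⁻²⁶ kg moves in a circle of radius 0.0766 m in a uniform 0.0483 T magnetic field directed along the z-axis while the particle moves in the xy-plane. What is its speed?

v ≈ 2.96×10⁴ m/s

From |q|vB = mv²/r, v = |q|Br/m.
v = (1.6×10⁻¹⁹)(0.0483)(0.0766)/2.0×10⁻²⁶ ≈ 2.96×10⁴ m/s.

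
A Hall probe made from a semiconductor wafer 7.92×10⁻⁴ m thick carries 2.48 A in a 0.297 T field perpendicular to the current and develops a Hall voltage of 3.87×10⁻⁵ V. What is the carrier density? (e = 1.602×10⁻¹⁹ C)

n ≈ 1.50×10²⁶ m⁻³

From V_H = IB/(n e t), n = IB/(V_H e t).
n = (2.48)(0.297)/((3.87×10⁻⁵)(1.602×10⁻¹⁹)(7.92×10⁻⁴)) ≈ 1.50×10²⁶ m⁻³.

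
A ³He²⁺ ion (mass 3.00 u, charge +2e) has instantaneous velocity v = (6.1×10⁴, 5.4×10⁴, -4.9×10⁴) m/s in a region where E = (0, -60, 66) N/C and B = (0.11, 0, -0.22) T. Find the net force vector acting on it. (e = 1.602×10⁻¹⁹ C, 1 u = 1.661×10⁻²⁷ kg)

v×B = (-1.19×10⁴, 8030, -5940) N/C.
E + v×B = (-1.19×10⁴, 7970, -5870) N/C.
F = q(E + v×B) = (3.204×10⁻¹⁹ C)·(-1.19×10⁴, 7970, -5870) = (-3.81×10⁻¹⁵, 2.55×10⁻¹⁵, -1.88×10⁻¹⁵) N.

F ≈ (-3.81×10⁻¹⁵, 2.55×10⁻¹⁵, -1.88×10⁻¹⁵) N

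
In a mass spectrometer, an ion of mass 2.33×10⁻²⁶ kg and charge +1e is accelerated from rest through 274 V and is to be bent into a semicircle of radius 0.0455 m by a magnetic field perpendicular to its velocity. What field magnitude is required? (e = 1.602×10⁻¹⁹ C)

v = √(2|q|V/m) = √(2·1.602×10⁻¹⁹·274/2.33×10⁻²⁶) ≈ 6.138×10⁴ m/s.
B = mv/(|q|r) = (2.33×10⁻²⁶)(6.138×10⁴)/((1.602×10⁻¹⁹)(0.0455)) ≈ 0.196 T.

B ≈ 0.196 T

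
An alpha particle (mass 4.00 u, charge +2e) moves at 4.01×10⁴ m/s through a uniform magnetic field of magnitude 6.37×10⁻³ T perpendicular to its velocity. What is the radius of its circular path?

r ≈ 0.131 m

The magnetic force provides the centripetal force: |q|vB = mv²/r.
r = mv/(|q|B) = (6.644×10⁻²⁷)(4.01×10⁴)/((3.204×10⁻¹⁹)(6.37×10⁻³)) ≈ 0.131 m.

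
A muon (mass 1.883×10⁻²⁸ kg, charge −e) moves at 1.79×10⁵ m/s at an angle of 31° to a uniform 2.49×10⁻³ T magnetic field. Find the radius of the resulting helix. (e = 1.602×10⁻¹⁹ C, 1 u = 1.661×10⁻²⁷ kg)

r ≈ 0.0435 m

v⊥ = v sinθ = 1.79×10⁵·sin31° ≈ 9.219×10⁴ m/s.
r = m v⊥/(|q|B) = (1.883×10⁻²⁸)(9.219×10⁴)/((1.602×10⁻¹⁹)(2.49×10⁻³)) ≈ 0.0435 m.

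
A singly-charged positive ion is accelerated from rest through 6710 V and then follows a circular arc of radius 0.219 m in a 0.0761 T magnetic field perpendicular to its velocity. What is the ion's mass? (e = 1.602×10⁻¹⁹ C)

Combine |q|V = ½mv² and r = mv/(|q|B): eliminate v to get m = qB²r²/(2V).
m = (1.602×10⁻¹⁹)(0.0761)²(0.219)²/(2·6710) ≈ 3.32×10⁻²⁷ kg.

m ≈ 3.32×10⁻²⁷ kg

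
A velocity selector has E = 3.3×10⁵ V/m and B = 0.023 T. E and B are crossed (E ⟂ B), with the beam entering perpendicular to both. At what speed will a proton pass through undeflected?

Straight-line motion ⇒ electric and magnetic forces cancel, so E = vB.
v = E/B = 3.3×10⁵/0.023 = 1.4×10⁷ m/s.

v = 1.4×10⁷ m/s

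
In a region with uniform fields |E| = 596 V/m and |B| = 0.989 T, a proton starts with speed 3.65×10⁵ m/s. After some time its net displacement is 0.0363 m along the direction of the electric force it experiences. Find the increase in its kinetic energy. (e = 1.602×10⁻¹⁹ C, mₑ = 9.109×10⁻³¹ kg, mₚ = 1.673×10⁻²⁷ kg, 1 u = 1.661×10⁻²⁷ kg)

The magnetic force is always ⟂ v and does no work; only the electric force changes KE.
ΔKE = F_E · d = |q|E d = (1.602×10⁻¹⁹)(596)(0.0363) ≈ 3.47×10⁻¹⁸ J.

ΔKE ≈ 3.47×10⁻¹⁸ J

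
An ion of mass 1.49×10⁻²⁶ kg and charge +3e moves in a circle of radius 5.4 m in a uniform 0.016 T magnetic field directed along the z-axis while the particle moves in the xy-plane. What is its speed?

v ≈ 2.8×10⁶ m/s

From |q|vB = mv²/r, v = |q|Br/m.
v = (4.806×10⁻¹⁹)(0.016)(5.4)/1.49×10⁻²⁶ ≈ 2.8×10⁶ m/s.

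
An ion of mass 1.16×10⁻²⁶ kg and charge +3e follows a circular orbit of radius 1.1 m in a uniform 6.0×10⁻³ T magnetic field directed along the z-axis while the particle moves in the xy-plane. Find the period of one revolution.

The cyclotron period depends only on m, q, B: T = 2πm/(|q|B).
T = 2π(1.16×10⁻²⁶)/((4.806×10⁻¹⁹)(6.0×10⁻³)) ≈ 2.5×10⁻⁵ s.

T ≈ 2.5×10⁻⁵ s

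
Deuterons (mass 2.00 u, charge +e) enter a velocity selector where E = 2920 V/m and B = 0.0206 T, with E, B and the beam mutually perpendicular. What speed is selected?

For undeflected motion the electric and magnetic forces balance: qE = qvB.
v = E/B = 2920/0.0206 = 1.42×10⁵ m/s.

v = 1.42×10⁵ m/s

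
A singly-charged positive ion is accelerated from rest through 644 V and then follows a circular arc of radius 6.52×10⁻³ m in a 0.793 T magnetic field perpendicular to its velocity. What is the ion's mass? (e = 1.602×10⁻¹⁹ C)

m ≈ 3.32×10⁻²⁷ kg

Combine |q|V = ½mv² and r = mv/(|q|B): eliminate v to get m = qB²r²/(2V).
m = (1.602×10⁻¹⁹)(0.793)²(6.52×10⁻³)²/(2·644) ≈ 3.32×10⁻²⁷ kg.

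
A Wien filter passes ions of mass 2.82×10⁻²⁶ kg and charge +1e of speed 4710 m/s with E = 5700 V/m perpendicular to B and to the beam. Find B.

B = 1.21 T

Balance of forces in the selector: qE = qvB ⇒ B = E/v.
B = 5700/4710 = 1.21 T.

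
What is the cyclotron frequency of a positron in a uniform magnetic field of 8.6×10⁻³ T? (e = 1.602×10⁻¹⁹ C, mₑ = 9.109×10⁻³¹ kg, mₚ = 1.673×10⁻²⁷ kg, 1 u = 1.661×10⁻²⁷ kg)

f = |q|B/(2πm).
f = (1.602×10⁻¹⁹)(8.6×10⁻³)/(2π·9.109×10⁻³¹) ≈ 2.4×10⁸ Hz.

f ≈ 2.4×10⁸ Hz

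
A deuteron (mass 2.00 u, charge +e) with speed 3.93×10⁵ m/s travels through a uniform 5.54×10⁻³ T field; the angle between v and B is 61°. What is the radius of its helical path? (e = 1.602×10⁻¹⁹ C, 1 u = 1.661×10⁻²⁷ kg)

v⊥ = v sinθ = 3.93×10⁵·sin61° ≈ 3.437×10⁵ m/s.
r = m v⊥/(|q|B) = (3.322×10⁻²⁷)(3.437×10⁵)/((1.602×10⁻¹⁹)(5.54×10⁻³)) ≈ 1.29 m.

r ≈ 1.29 m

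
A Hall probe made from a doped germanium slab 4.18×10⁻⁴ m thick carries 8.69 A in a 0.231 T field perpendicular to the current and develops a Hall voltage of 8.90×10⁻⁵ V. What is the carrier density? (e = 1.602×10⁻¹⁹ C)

n ≈ 3.37×10²⁶ m⁻³

From V_H = IB/(n e t), n = IB/(V_H e t).
n = (8.69)(0.231)/((8.90×10⁻⁵)(1.602×10⁻¹⁹)(4.18×10⁻⁴)) ≈ 3.37×10²⁶ m⁻³.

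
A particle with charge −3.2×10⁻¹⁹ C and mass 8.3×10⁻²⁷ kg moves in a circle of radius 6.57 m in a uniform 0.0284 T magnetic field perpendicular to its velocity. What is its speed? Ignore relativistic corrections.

From |q|vB = mv²/r, v = |q|Br/m.
v = (3.2×10⁻¹⁹)(0.0284)(6.57)/8.3×10⁻²⁷ ≈ 7.19×10⁶ m/s.

v ≈ 7.19×10⁶ m/s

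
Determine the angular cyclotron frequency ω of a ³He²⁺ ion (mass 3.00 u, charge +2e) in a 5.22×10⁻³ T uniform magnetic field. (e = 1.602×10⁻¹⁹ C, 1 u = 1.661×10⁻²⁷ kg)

ω ≈ 3.36×10⁵ rad/s

ω = |q|B/m.
ω = (3.204×10⁻¹⁹)(5.22×10⁻³)/4.983×10⁻²⁷ ≈ 3.36×10⁵ rad/s.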